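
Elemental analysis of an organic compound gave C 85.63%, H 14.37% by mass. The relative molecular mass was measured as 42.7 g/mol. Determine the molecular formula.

Assume 100 g: 85.63 g C, 14.37 g H.
n(C) = 85.63/12.01 = 7.13, n(H) = 14.37/1.008 = 14.26
Smallest is C at 7.13 mol; normalising gives C 1.000, H 1.999
Ratio ≈ 1:2, so the empirical formula is CH2
Empirical-formula mass = 14.03 g/mol
n = 42.7 / 14.03 = 3.04 ≈ 3
Molecular formula = (CH2)×3 = C3H6

C3H6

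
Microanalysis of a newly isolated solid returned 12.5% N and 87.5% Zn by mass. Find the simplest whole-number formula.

Assume 100 g: 12.5 g N, 87.5 g Zn.
n(N) = 12.5/14.01 = 0.8922, n(Zn) = 87.5/65.38 = 1.338
Smallest is N at 0.8922 mol; normalising gives N 1.000, Zn 1.500
×2: N 2.00, Zn 3.00 → N2Zn3

N2Zn3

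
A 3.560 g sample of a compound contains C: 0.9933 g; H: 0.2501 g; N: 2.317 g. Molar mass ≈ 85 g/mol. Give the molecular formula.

n(C) = 0.9933/12.01 = 0.08271, n(H) = 0.2501/1.008 = 0.2481, n(N) = 2.317/14.01 = 0.1654
Smallest is C at 0.08271 mol; normalising gives C 1.000, H 3.000, N 2.000
Ratio ≈ 1:3:2, so the empirical formula is CH3N2
Empirical-formula mass = 43.05 g/mol
n = 85 / 43.05 = 1.97 ≈ 2
Molecular formula = (CH3N2)×2 = C2H6N4

C2H6N4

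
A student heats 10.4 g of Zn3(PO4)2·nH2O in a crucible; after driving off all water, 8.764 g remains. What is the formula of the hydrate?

Mass of water lost = 10.4 − 8.764 = 1.636 g → 1.636 / 18.02 = 0.09079 mol H2O
Molar mass of Zn3(PO4)2 = 386.08 g/mol → mol Zn3(PO4)2 = 8.764 / 386.08 = 0.0227
n = 0.09079 / 0.0227 = 4.00 ≈ 4 → Zn3(PO4)2·4H2O

Zn3(PO4)2·4H2O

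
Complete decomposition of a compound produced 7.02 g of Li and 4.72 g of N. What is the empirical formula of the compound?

Li3N

n(Li) = 7.02/6.94 = 1.012, n(N) = 4.72/14.01 = 0.3369
Smallest is N at 0.3369 mol; normalising gives Li 3.002, N 1.000
→ Li3N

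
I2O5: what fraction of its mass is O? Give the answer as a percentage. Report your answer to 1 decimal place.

24.0%

Molar mass = 2(126.90) + 5(16.00) = 333.800 g/mol
Mass of O per mole = 5 × 16.00 = 80.000 g
% O = 80.000 / 333.800 × 100 = 24.0%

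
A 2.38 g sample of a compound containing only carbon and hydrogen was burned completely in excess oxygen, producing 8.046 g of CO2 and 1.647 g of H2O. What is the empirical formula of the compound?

CH

mol C = 8.046 / 44.01 = 0.1828; mass C = 0.1828 × 12.01 = 2.196 g
mol H = 2 × (1.647 / 18.02) = 0.1828; mass H = 0.1828 × 1.008 = 0.1843 g
Ratios (÷ 0.1828): C 1.000, H 1.000
→ CH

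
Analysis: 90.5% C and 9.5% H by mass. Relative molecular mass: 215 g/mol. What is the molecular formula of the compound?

Assume 100 g: 90.5 g C, 9.5 g H.
n(C) = 90.5/12.01 = 7.535, n(H) = 9.5/1.008 = 9.425
Divide by the smallest (7.535 mol C): C 1.000, H 1.251
Scaling by 4: C 4.00, H 5.00 → C4H5
Empirical-formula mass = 53.08 g/mol
n = 215 / 53.08 = 4.05 ≈ 4
Molecular formula = (C4H5)×4 = C16H20

C16H20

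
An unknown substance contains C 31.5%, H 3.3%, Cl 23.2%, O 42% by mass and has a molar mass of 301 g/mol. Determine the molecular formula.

Assume 100 g: 31.5 g C, 3.3 g H, 23.2 g Cl, 42 g O.
Moles — C: 31.5 / 12.01 = 2.623 mol; H: 3.3 / 1.008 = 3.274 mol; Cl: 23.2 / 35.45 = 0.6544 mol; O: 42 / 16.00 = 2.625 mol
Ratios (÷ 0.6544): C 4.008, H 5.002, Cl 1.000, O 4.011
≈ 4:5:1:4 → C4H5ClO4
Empirical-formula mass = 152.53 g/mol
n = 301 / 152.53 = 1.97 ≈ 2
Molecular formula = (C4H5ClO4)×2 = C8H10Cl2O8

C8H10Cl2O8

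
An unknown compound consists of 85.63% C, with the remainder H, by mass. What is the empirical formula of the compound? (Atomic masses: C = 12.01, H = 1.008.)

CH2

Assume 100 g: 85.63 g C, 14.37 g H.
C: 85.63 g ÷ 12.01 g/mol = 7.13 mol
H: 14.37 g ÷ 1.008 g/mol = 14.26 mol
Ratios (÷ 7.13): C 1.000, H 1.999
≈ 1:2 → CH2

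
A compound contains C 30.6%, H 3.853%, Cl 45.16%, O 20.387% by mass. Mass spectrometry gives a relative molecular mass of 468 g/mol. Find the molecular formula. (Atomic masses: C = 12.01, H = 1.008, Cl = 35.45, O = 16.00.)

C12H18Cl6O6

Assume 100 g: 30.6 g C, 3.853 g H, 45.16 g Cl, 20.387 g O.
C: 30.6 g ÷ 12.01 g/mol = 2.548 mol
H: 3.853 g ÷ 1.008 g/mol = 3.822 mol
Cl: 45.16 g ÷ 35.45 g/mol = 1.274 mol
O: 20.387 g ÷ 16.00 g/mol = 1.274 mol
Divide by the smallest (1.274 mol Cl): C 2.000, H 3.001, Cl 1.000, O 1.000
→ C2H3ClO
Empirical-formula mass = 78.49 g/mol
n = 468 / 78.49 = 5.96 ≈ 6
Molecular formula = (C2H3ClO)×6 = C12H18Cl6O6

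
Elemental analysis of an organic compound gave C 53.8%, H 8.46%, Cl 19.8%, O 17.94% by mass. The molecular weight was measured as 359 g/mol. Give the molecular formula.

Assume 100 g: 53.8 g C, 8.46 g H, 19.8 g Cl, 17.94 g O.
n(C) = 53.8/12.01 = 4.48, n(H) = 8.46/1.008 = 8.393, n(Cl) = 19.8/35.45 = 0.5585, n(O) = 17.94/16.00 = 1.121
Smallest is Cl at 0.5585 mol; normalising gives C 8.020, H 15.027, Cl 1.000, O 2.007
→ C8H15ClO2
Empirical-formula mass = 178.65 g/mol
n = 359 / 178.65 = 2.01 ≈ 2
Molecular formula = (C8H15ClO2)×2 = C16H30Cl2O4

C16H30Cl2O4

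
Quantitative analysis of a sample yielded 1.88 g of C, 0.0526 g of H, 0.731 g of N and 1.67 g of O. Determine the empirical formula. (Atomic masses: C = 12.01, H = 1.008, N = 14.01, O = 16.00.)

Moles — C: 1.88 / 12.01 = 0.1565 mol; H: 0.0526 / 1.008 = 0.05218 mol; N: 0.731 / 14.01 = 0.05218 mol; O: 1.67 / 16.00 = 0.1044 mol
Smallest is N at 0.05218 mol; normalising gives C 3.000, H 1.000, N 1.000, O 2.000
→ C3HNO2

C3HNO2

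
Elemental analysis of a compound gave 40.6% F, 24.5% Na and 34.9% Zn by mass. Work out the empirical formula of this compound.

Assume 100 g: 40.6 g F, 24.5 g Na, 34.9 g Zn.
Moles — F: 40.6 / 19.00 = 2.137 mol; Na: 24.5 / 22.99 = 1.066 mol; Zn: 34.9 / 65.38 = 0.5338 mol
Smallest is Zn at 0.5338 mol; normalising gives F 4.003, Na 1.996, Zn 1.000
Ratio ≈ 4:2:1, so the empirical formula is F4Na2Zn

F4Na2Zn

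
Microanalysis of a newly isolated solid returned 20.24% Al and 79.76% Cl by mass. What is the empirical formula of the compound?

AlCl3

Assume 100 g: 20.24 g Al, 79.76 g Cl.
Al: 20.24 g ÷ 26.98 g/mol = 0.7502 mol
Cl: 79.76 g ÷ 35.45 g/mol = 2.25 mol
Divide by the smallest (0.7502 mol Al): Al 1.000, Cl 2.999
≈ 1:3 → AlCl3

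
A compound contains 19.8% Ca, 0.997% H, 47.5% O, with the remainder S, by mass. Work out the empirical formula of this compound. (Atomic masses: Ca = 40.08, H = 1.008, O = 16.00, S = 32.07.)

Assume 100 g: 19.8 g Ca, 0.997 g H, 47.5 g O, 31.7 g S.
Ca: 19.8 g ÷ 40.08 g/mol = 0.494 mol
H: 0.997 g ÷ 1.008 g/mol = 0.9891 mol
O: 47.5 g ÷ 16.00 g/mol = 2.969 mol
S: 31.7 g ÷ 32.07 g/mol = 0.9885 mol
Divide by the smallest (0.494 mol Ca): Ca 1.000, H 2.002, O 6.009, S 2.001
Ratio ≈ 1:2:6:2, so the empirical formula is CaH2O6S2

CaH2O6S2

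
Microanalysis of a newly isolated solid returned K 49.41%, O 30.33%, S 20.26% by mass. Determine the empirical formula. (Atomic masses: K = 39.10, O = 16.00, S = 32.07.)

Assume 100 g: 49.41 g K, 30.33 g O, 20.26 g S.
Moles — K: 49.41 / 39.10 = 1.264 mol; O: 30.33 / 16.00 = 1.896 mol; S: 20.26 / 32.07 = 0.6317 mol
Smallest is S at 0.6317 mol; normalising gives K 2.000, O 3.001, S 1.000
→ K2O3S

K2O3S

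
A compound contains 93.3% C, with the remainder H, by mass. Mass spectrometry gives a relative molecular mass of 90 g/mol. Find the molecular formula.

Assume 100 g: 93.3 g C, 6.7 g H.
Moles — C: 93.3 / 12.01 = 7.769 mol; H: 6.7 / 1.008 = 6.647 mol
Divide by the smallest (6.647 mol H): C 1.169, H 1.000
Scaling by 6: C 7.01, H 6.00 → C7H6
Empirical-formula mass = 90.12 g/mol
n = 90 / 90.12 = 1.00 ≈ 1
Molecular formula = empirical formula = C7H6

C7H6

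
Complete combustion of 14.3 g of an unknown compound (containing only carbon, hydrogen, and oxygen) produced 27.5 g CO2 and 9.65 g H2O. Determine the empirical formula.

C7H12O4

mol C = 27.5 / 44.01 = 0.6249; mass C = 0.6249 × 12.01 = 7.505 g
mol H = 2 × (9.65 / 18.02) = 1.071; mass H = 1.071 × 1.008 = 1.080 g
mass O = 14.3 − (8.584) = 5.716 g → mol O = 0.3572
Smallest is O at 0.3572 mol; normalising gives C 1.749, H 2.998, O 1.000
Scaling by 4: C 7.00, H 11.99, O 4.00 → C7H12O4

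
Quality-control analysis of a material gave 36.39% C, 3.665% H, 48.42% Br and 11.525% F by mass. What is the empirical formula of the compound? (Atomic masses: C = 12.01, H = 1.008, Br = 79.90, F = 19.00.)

Assume 100 g: 36.39 g C, 3.665 g H, 48.42 g Br, 11.525 g F.
Moles — C: 36.39 / 12.01 = 3.03 mol; H: 3.665 / 1.008 = 3.636 mol; Br: 48.42 / 79.90 = 0.606 mol; F: 11.525 / 19.00 = 0.6066 mol
Ratios (÷ 0.606): C 5.000, H 6.000, Br 1.000, F 1.001
→ C5H6BrF

C5H6BrF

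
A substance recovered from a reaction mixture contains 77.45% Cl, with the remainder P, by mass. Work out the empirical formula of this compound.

Assume 100 g: 77.45 g Cl, 22.55 g P.
Moles — Cl: 77.45 / 35.45 = 2.185 mol; P: 22.55 / 30.97 = 0.7281 mol
Divide by the smallest (0.7281 mol P): Cl 3.001, P 1.000
Ratio ≈ 3:1, so the empirical formula is Cl3P

Cl3P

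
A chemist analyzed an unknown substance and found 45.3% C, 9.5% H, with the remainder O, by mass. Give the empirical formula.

C4H10O3

Assume 100 g: 45.3 g C, 9.5 g H, 45.2 g O.
C: 45.3 g ÷ 12.01 g/mol = 3.772 mol
H: 9.5 g ÷ 1.008 g/mol = 9.425 mol
O: 45.2 g ÷ 16.00 g/mol = 2.825 mol
Divide by the smallest (2.825 mol O): C 1.335, H 3.336, O 1.000
×3: C 4.01, H 10.01, O 3.00 → C4H10O3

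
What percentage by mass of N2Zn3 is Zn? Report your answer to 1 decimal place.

Molar mass = 2(14.01) + 3(65.38) = 224.160 g/mol
Mass of Zn per mole = 3 × 65.38 = 196.140 g
% Zn = 196.140 / 224.160 × 100 = 87.5%

87.5%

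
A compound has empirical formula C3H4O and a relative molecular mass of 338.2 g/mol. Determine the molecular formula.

Empirical-formula mass = 56.06 g/mol
n = 338.2 / 56.06 = 6.03 ≈ 6
Molecular formula = (C3H4O)6 = C18H24O6

C18H24O6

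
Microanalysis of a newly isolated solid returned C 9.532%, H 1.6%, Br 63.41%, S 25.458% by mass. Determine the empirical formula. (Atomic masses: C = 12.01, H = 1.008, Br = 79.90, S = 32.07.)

CH2BrS

Assume 100 g: 9.532 g C, 1.6 g H, 63.41 g Br, 25.458 g S.
C: 9.532 g ÷ 12.01 g/mol = 0.7937 mol
H: 1.6 g ÷ 1.008 g/mol = 1.587 mol
Br: 63.41 g ÷ 79.90 g/mol = 0.7936 mol
S: 25.458 g ÷ 32.07 g/mol = 0.7938 mol
Divide by the smallest (0.7936 mol Br): C 1.000, H 2.000, Br 1.000, S 1.000
→ CH2BrS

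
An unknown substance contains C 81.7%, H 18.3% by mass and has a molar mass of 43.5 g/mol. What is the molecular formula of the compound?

C3H8

Assume 100 g: 81.7 g C, 18.3 g H.
Moles — C: 81.7 / 12.01 = 6.803 mol; H: 18.3 / 1.008 = 18.15 mol
Smallest is C at 6.803 mol; normalising gives C 1.000, H 2.669
Multiply by 3: C 3.00, H 8.01 → C3H8
Empirical-formula mass = 44.09 g/mol
n = 43.5 / 44.09 = 0.99 ≈ 1
Molecular formula = empirical formula = C3H8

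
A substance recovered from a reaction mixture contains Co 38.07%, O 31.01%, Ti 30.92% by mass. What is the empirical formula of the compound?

Assume 100 g: 38.07 g Co, 31.01 g O, 30.92 g Ti.
Co: 38.07 g ÷ 58.93 g/mol = 0.646 mol
O: 31.01 g ÷ 16.00 g/mol = 1.938 mol
Ti: 30.92 g ÷ 47.87 g/mol = 0.6459 mol
Divide by the smallest (0.6459 mol Ti): Co 1.000, O 3.001, Ti 1.000
≈ 1:3:1 → CoO3Ti

CoO3Ti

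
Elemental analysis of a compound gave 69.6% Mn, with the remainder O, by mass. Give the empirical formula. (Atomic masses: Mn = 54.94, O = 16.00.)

Mn2O3

Assume 100 g: 69.6 g Mn, 30.4 g O.
Mn: 69.6 g ÷ 54.94 g/mol = 1.267 mol
O: 30.4 g ÷ 16.00 g/mol = 1.9 mol
Divide by the smallest (1.267 mol Mn): Mn 1.000, O 1.500
Scaling by 2: Mn 2.00, O 3.00 → Mn2O3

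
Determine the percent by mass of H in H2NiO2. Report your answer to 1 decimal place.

Molar mass = 2(1.008) + 1(58.69) + 2(16.00) = 92.706 g/mol
Mass of H per mole = 2 × 1.008 = 2.016 g
% H = 2.016 / 92.706 × 100 = 2.2%

2.2%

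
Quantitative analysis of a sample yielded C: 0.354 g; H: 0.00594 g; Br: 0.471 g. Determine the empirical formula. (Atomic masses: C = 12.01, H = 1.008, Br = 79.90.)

n(C) = 0.354/12.01 = 0.02948, n(H) = 0.00594/1.008 = 0.005893, n(Br) = 0.471/79.90 = 0.005895
Ratios (÷ 0.005893): C 5.002, H 1.000, Br 1.000
Ratio ≈ 5:1:1, so the empirical formula is C5HBr

C5HBr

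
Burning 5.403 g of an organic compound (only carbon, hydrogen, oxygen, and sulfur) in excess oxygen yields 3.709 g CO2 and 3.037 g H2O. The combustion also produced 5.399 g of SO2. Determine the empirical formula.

mol C = 3.709 / 44.01 = 0.08428; mass C = 0.08428 × 12.01 = 1.012 g
mol H = 2 × (3.037 / 18.02) = 0.3371; mass H = 0.3371 × 1.008 = 0.3398 g
mol S = 5.399 / 64.07 = 0.08427; mass S = 2.702 g
mass O = 5.403 − (4.054) = 1.349 g → mol O = 0.08429
Ratios (÷ 0.08427): C 1.000, H 4.000, O 1.000, S 1.000
≈ 1:4:1:1 → CH4OS

CH4OS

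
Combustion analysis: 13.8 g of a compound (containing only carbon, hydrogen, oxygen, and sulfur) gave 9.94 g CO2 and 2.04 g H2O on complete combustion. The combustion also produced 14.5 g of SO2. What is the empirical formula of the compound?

CHOS

mol C = 9.94 / 44.01 = 0.2259; mass C = 0.2259 × 12.01 = 2.713 g
mol H = 2 × (2.04 / 18.02) = 0.2264; mass H = 0.2264 × 1.008 = 0.2282 g
mol S = 14.5 / 64.07 = 0.2263; mass S = 7.258 g
mass O = 13.8 − (10.20) = 3.601 g → mol O = 0.2251
Ratios (÷ 0.2251): C 1.003, H 1.006, O 1.000, S 1.005
≈ 1:1:1:1 → CHOS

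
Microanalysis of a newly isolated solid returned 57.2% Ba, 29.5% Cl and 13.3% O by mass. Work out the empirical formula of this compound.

BaCl2O2

Assume 100 g: 57.2 g Ba, 29.5 g Cl, 13.3 g O.
Moles — Ba: 57.2 / 137.33 = 0.4165 mol; Cl: 29.5 / 35.45 = 0.8322 mol; O: 13.3 / 16.00 = 0.8313 mol
Divide by the smallest (0.4165 mol Ba): Ba 1.000, Cl 1.998, O 1.996
→ BaCl2O2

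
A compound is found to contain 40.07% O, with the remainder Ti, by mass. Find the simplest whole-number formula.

O2Ti

Assume 100 g: 40.07 g O, 59.93 g Ti.
n(O) = 40.07/16.00 = 2.504, n(Ti) = 59.93/47.87 = 1.252
Smallest is Ti at 1.252 mol; normalising gives O 2.000, Ti 1.000
→ O2Ti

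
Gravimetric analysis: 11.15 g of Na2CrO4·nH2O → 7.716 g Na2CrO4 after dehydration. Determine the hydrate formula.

Na2CrO4·4H2O

Mass of water lost = 11.15 − 7.716 = 3.434 g → 3.434 / 18.02 = 0.1906 mol H2O
Molar mass of Na2CrO4 = 161.98 g/mol → mol Na2CrO4 = 7.716 / 161.98 = 0.04764
n = 0.1906 / 0.04764 = 4.00 ≈ 4 → Na2CrO4·4H2O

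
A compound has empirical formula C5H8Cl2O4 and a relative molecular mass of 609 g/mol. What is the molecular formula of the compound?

C15H24Cl6O12

Empirical-formula mass = 203.01 g/mol
n = 609 / 203.01 = 3.00 ≈ 3
Molecular formula = (C5H8Cl2O4)3 = C15H24Cl6O12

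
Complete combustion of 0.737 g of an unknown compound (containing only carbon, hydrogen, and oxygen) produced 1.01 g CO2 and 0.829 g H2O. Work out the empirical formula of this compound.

mol C = 1.01 / 44.01 = 0.02295; mass C = 0.02295 × 12.01 = 0.2756 g
mol H = 2 × (0.829 / 18.02) = 0.09201; mass H = 0.09201 × 1.008 = 0.09274 g
mass O = 0.737 − (0.3684) = 0.3686 g → mol O = 0.02304
Divide by the smallest (0.02295 mol C): C 1.000, H 4.009, O 1.004
→ CH4O

CH4O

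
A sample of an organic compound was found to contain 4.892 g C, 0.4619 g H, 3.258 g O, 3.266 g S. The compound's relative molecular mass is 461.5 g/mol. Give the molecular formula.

C16H18O8S4

C: 4.892 g ÷ 12.01 g/mol = 0.4073 mol
H: 0.4619 g ÷ 1.008 g/mol = 0.4582 mol
O: 3.258 g ÷ 16.00 g/mol = 0.2036 mol
S: 3.266 g ÷ 32.07 g/mol = 0.1018 mol
Smallest is S at 0.1018 mol; normalising gives C 4.000, H 4.500, O 1.999, S 1.000
×2: C 8.00, H 9.00, O 4.00, S 2.00 → C8H9O4S2
Empirical-formula mass = 233.29 g/mol
n = 461.5 / 233.29 = 1.98 ≈ 2
Molecular formula = (C8H9O4S2)×2 = C16H18O8S4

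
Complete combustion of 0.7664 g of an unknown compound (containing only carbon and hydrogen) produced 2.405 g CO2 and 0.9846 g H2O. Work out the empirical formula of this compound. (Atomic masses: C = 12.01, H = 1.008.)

CH2

mol C = 2.405 / 44.01 = 0.05465; mass C = 0.05465 × 12.01 = 0.6563 g
mol H = 2 × (0.9846 / 18.02) = 0.1093; mass H = 0.1093 × 1.008 = 0.1102 g
Smallest is C at 0.05465 mol; normalising gives C 1.000, H 2.000
→ CH2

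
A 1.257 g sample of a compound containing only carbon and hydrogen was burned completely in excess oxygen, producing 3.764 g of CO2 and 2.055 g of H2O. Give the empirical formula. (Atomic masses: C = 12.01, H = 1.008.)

C3H8

mol C = 3.764 / 44.01 = 0.08553; mass C = 0.08553 × 12.01 = 1.027 g
mol H = 2 × (2.055 / 18.02) = 0.2281; mass H = 0.2281 × 1.008 = 0.2299 g
Ratios (÷ 0.08553): C 1.000, H 2.667
×3: C 3.00, H 8.00 → C3H8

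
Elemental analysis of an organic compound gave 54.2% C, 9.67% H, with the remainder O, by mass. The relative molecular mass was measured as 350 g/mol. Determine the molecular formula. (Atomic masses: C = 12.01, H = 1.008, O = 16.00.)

Assume 100 g: 54.2 g C, 9.67 g H, 36.13 g O.
n(C) = 54.2/12.01 = 4.513, n(H) = 9.67/1.008 = 9.593, n(O) = 36.13/16.00 = 2.258
Divide by the smallest (2.258 mol O): C 1.999, H 4.248, O 1.000
Multiply by 4: C 7.99, H 16.99, O 4.00 → C8H17O4
Empirical-formula mass = 177.22 g/mol
n = 350 / 177.22 = 1.97 ≈ 2
Molecular formula = (C8H17O4)×2 = C16H34O8

C16H34O8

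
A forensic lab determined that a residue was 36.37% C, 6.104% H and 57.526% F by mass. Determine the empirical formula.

CH2F

Assume 100 g: 36.37 g C, 6.104 g H, 57.526 g F.
n(C) = 36.37/12.01 = 3.028, n(H) = 6.104/1.008 = 6.056, n(F) = 57.526/19.00 = 3.028
Ratios (÷ 3.028): C 1.000, H 2.000, F 1.000
Ratio ≈ 1:2:1, so the empirical formula is CH2F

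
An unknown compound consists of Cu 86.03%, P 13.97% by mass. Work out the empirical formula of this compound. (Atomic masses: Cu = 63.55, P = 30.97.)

Assume 100 g: 86.03 g Cu, 13.97 g P.
Moles — Cu: 86.03 / 63.55 = 1.354 mol; P: 13.97 / 30.97 = 0.4511 mol
Ratios (÷ 0.4511): Cu 3.001, P 1.000
≈ 3:1 → Cu3P

Cu3P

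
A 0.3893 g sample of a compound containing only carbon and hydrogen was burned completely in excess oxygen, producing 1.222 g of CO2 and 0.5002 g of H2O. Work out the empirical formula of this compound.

CH2

mol C = 1.222 / 44.01 = 0.02777; mass C = 0.02777 × 12.01 = 0.3335 g
mol H = 2 × (0.5002 / 18.02) = 0.05552; mass H = 0.05552 × 1.008 = 0.05596 g
Ratios (÷ 0.02777): C 1.000, H 1.999
Ratio ≈ 1:2, so the empirical formula is CH2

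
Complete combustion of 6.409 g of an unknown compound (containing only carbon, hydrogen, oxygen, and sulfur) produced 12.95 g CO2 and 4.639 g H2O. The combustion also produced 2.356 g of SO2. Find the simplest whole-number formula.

mol C = 12.95 / 44.01 = 0.2943; mass C = 0.2943 × 12.01 = 3.534 g
mol H = 2 × (4.639 / 18.02) = 0.5149; mass H = 0.5149 × 1.008 = 0.5190 g
mol S = 2.356 / 64.07 = 0.03677; mass S = 1.179 g
mass O = 6.409 − (5.232) = 1.177 g → mol O = 0.07355
Divide by the smallest (0.03677 mol S): C 8.002, H 14.002, O 2.000, S 1.000
Ratio ≈ 8:14:2:1, so the empirical formula is C8H14O2S

C8H14O2S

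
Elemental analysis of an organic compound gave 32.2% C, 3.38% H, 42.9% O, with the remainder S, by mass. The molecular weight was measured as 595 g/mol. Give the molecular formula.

C16H20O16S4

Assume 100 g: 32.2 g C, 3.38 g H, 42.9 g O, 21.52 g S.
C: 32.2 g ÷ 12.01 g/mol = 2.681 mol
H: 3.38 g ÷ 1.008 g/mol = 3.353 mol
O: 42.9 g ÷ 16.00 g/mol = 2.681 mol
S: 21.52 g ÷ 32.07 g/mol = 0.671 mol
Ratios (÷ 0.671): C 3.995, H 4.997, O 3.996, S 1.000
≈ 4:5:4:1 → C4H5O4S
Empirical-formula mass = 149.15 g/mol
n = 595 / 149.15 = 3.99 ≈ 4
Molecular formula = (C4H5O4S)×4 = C16H20O16S4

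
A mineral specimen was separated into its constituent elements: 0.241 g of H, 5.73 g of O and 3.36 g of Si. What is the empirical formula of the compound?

H2O3Si

H: 0.241 g ÷ 1.008 g/mol = 0.2391 mol
O: 5.73 g ÷ 16.00 g/mol = 0.3581 mol
Si: 3.36 g ÷ 28.09 g/mol = 0.1196 mol
Divide by the smallest (0.1196 mol Si): H 1.999, O 2.994, Si 1.000
≈ 2:3:1 → H2O3Si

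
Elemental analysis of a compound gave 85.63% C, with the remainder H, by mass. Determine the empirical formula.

Assume 100 g: 85.63 g C, 14.37 g H.
C: 85.63 g ÷ 12.01 g/mol = 7.13 mol
H: 14.37 g ÷ 1.008 g/mol = 14.26 mol
Ratios (÷ 7.13): C 1.000, H 1.999
≈ 1:2 → CH2

CH2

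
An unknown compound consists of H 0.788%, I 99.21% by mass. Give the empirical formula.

HI

Assume 100 g: 0.788 g H, 99.21 g I.
n(H) = 0.788/1.008 = 0.7817, n(I) = 99.21/126.90 = 0.7818
Ratios (÷ 0.7817): H 1.000, I 1.000
≈ 1:1 → HI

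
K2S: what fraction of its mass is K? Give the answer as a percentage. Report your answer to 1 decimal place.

Molar mass = 2(39.10) + 1(32.07) = 110.270 g/mol
Mass of K per mole = 2 × 39.10 = 78.200 g
% K = 78.200 / 110.270 × 100 = 70.9%

70.9%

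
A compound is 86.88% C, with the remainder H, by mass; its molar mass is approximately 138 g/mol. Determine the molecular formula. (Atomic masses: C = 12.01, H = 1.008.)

Assume 100 g: 86.88 g C, 13.12 g H.
n(C) = 86.88/12.01 = 7.234, n(H) = 13.12/1.008 = 13.02
Smallest is C at 7.234 mol; normalising gives C 1.000, H 1.799
×5: C 5.00, H 9.00 → C5H9
Empirical-formula mass = 69.12 g/mol
n = 138 / 69.12 = 2.00 ≈ 2
Molecular formula = (C5H9)×2 = C10H18

C10H18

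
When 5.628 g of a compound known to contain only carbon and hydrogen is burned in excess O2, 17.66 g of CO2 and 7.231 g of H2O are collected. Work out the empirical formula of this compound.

CH2

mol C = 17.66 / 44.01 = 0.4013; mass C = 0.4013 × 12.01 = 4.819 g
mol H = 2 × (7.231 / 18.02) = 0.8026; mass H = 0.8026 × 1.008 = 0.8090 g
Divide by the smallest (0.4013 mol C): C 1.000, H 2.000
≈ 1:2 → CH2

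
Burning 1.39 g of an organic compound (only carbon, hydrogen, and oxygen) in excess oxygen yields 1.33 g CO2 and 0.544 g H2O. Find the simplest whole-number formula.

CH2O2

mol C = 1.33 / 44.01 = 0.03022; mass C = 0.03022 × 12.01 = 0.3629 g
mol H = 2 × (0.544 / 18.02) = 0.06038; mass H = 0.06038 × 1.008 = 0.06086 g
mass O = 1.39 − (0.4238) = 0.9662 g → mol O = 0.06039
Ratios (÷ 0.03022): C 1.000, H 1.998, O 1.998
Ratio ≈ 1:2:2, so the empirical formula is CH2O2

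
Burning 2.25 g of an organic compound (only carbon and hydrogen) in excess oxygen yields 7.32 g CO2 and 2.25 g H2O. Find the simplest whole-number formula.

mol C = 7.32 / 44.01 = 0.1663; mass C = 0.1663 × 12.01 = 1.998 g
mol H = 2 × (2.25 / 18.02) = 0.2497; mass H = 0.2497 × 1.008 = 0.2517 g
Divide by the smallest (0.1663 mol C): C 1.000, H 1.501
Multiply by 2: C 2.00, H 3.00 → C2H3

C2H3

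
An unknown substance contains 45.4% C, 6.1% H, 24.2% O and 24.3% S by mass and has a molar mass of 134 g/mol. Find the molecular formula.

Assume 100 g: 45.4 g C, 6.1 g H, 24.2 g O, 24.3 g S.
Moles — C: 45.4 / 12.01 = 3.78 mol; H: 6.1 / 1.008 = 6.052 mol; O: 24.2 / 16.00 = 1.512 mol; S: 24.3 / 32.07 = 0.7577 mol
Smallest is S at 0.7577 mol; normalising gives C 4.989, H 7.987, O 1.996, S 1.000
Ratio ≈ 5:8:2:1, so the empirical formula is C5H8O2S
Empirical-formula mass = 132.18 g/mol
n = 134 / 132.18 = 1.01 ≈ 1
Molecular formula = empirical formula = C5H8O2S

C5H8O2S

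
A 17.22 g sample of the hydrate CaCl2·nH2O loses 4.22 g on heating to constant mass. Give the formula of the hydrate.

CaCl2·2H2O

Mass of anhydrous CaCl2 = 17.22 − 4.22 = 13 g
mol H2O = 4.22 / 18.02 = 0.2342
Molar mass of CaCl2 = 110.98 g/mol → mol CaCl2 = 13 / 110.98 = 0.1171
n = 0.2342 / 0.1171 = 2.00 ≈ 2 → CaCl2·2H2O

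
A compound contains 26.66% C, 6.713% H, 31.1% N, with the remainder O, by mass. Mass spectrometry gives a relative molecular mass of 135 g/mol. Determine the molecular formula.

C3H9N3O3

Assume 100 g: 26.66 g C, 6.713 g H, 31.1 g N, 35.527 g O.
n(C) = 26.66/12.01 = 2.22, n(H) = 6.713/1.008 = 6.66, n(N) = 31.1/14.01 = 2.22, n(O) = 35.527/16.00 = 2.22
Ratios (÷ 2.22): C 1.000, H 3.000, N 1.000, O 1.000
→ CH3NO
Empirical-formula mass = 45.04 g/mol
n = 135 / 45.04 = 3.00 ≈ 3
Molecular formula = (CH3NO)×3 = C3H9N3O3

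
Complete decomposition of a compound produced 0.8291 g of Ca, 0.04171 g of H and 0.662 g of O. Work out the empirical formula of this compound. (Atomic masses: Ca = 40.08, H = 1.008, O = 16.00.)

Moles — Ca: 0.8291 / 40.08 = 0.02069 mol; H: 0.04171 / 1.008 = 0.04138 mol; O: 0.662 / 16.00 = 0.04138 mol
Smallest is Ca at 0.02069 mol; normalising gives Ca 1.000, H 2.000, O 2.000
→ CaH2O2

CaH2O2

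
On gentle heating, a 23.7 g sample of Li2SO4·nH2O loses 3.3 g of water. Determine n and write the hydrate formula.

Li2SO4·H2O

Mass of anhydrous Li2SO4 = 23.7 − 3.3 = 20.4 g
mol H2O = 3.3 / 18.02 = 0.1831
Molar mass of Li2SO4 = 109.95 g/mol → mol Li2SO4 = 20.4 / 109.95 = 0.1855
n = 0.1831 / 0.1855 = 0.99 ≈ 1 → Li2SO4·H2O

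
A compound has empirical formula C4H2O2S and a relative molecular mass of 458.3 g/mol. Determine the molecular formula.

Empirical-formula mass = 114.13 g/mol
n = 458.3 / 114.13 = 4.02 ≈ 4
Molecular formula = (C4H2O2S)4 = C16H8O8S4

C16H8O8S4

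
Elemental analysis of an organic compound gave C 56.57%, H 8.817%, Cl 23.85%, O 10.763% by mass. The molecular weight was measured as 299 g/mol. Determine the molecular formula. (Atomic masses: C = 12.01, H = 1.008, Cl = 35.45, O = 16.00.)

Assume 100 g: 56.57 g C, 8.817 g H, 23.85 g Cl, 10.763 g O.
n(C) = 56.57/12.01 = 4.71, n(H) = 8.817/1.008 = 8.747, n(Cl) = 23.85/35.45 = 0.6728, n(O) = 10.763/16.00 = 0.6727
Smallest is O at 0.6727 mol; normalising gives C 7.002, H 13.003, Cl 1.000, O 1.000
→ C7H13ClO
Empirical-formula mass = 148.62 g/mol
n = 299 / 148.62 = 2.01 ≈ 2
Molecular formula = (C7H13ClO)×2 = C14H26Cl2O2

C14H26Cl2O2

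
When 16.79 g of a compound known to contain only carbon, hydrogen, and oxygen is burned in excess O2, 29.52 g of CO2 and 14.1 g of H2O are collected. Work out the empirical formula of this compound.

C3H7O2

mol C = 29.52 / 44.01 = 0.6708; mass C = 0.6708 × 12.01 = 8.056 g
mol H = 2 × (14.1 / 18.02) = 1.565; mass H = 1.565 × 1.008 = 1.577 g
mass O = 16.79 − (9.633) = 7.157 g → mol O = 0.4473
Ratios (÷ 0.4473): C 1.500, H 3.499, O 1.000
×2: C 3.00, H 7.00, O 2.00 → C3H7O2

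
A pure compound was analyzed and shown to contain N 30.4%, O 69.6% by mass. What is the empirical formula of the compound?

NO2

Assume 100 g: 30.4 g N, 69.6 g O.
n(N) = 30.4/14.01 = 2.17, n(O) = 69.6/16.00 = 4.35
Divide by the smallest (2.17 mol N): N 1.000, O 2.005
→ NO2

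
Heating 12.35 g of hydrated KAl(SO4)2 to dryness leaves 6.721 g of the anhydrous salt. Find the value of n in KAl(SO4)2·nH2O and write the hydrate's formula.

Mass of water lost = 12.35 − 6.721 = 5.629 g → 5.629 / 18.02 = 0.3124 mol H2O
Molar mass of KAl(SO4)2 = 258.22 g/mol → mol KAl(SO4)2 = 6.721 / 258.22 = 0.02603
n = 0.3124 / 0.02603 = 12.00 ≈ 12 → KAl(SO4)2·12H2O

KAl(SO4)2·12H2O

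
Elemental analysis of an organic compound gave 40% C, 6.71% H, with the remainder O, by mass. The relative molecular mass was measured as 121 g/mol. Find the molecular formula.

Assume 100 g: 40 g C, 6.71 g H, 53.29 g O.
n(C) = 40/12.01 = 3.331, n(H) = 6.71/1.008 = 6.657, n(O) = 53.29/16.00 = 3.331
Divide by the smallest (3.331 mol C): C 1.000, H 1.999, O 1.000
≈ 1:2:1 → CH2O
Empirical-formula mass = 30.03 g/mol
n = 121 / 30.03 = 4.03 ≈ 4
Molecular formula = (CH2O)×4 = C4H8O4

C4H8O4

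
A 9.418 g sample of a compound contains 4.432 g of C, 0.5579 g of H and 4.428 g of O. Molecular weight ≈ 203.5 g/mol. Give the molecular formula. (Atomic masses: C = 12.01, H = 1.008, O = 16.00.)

Moles — C: 4.432 / 12.01 = 0.369 mol; H: 0.5579 / 1.008 = 0.5535 mol; O: 4.428 / 16.00 = 0.2767 mol
Divide by the smallest (0.2767 mol O): C 1.333, H 2.000, O 1.000
Scaling by 3: C 4.00, H 6.00, O 3.00 → C4H6O3
Empirical-formula mass = 102.09 g/mol
n = 203.5 / 102.09 = 1.99 ≈ 2
Molecular formula = (C4H6O3)×2 = C8H12O6

C8H12O6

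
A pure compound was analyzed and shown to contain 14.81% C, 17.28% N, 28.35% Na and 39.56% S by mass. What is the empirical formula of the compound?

CNNaS

Assume 100 g: 14.81 g C, 17.28 g N, 28.35 g Na, 39.56 g S.
Moles — C: 14.81 / 12.01 = 1.233 mol; N: 17.28 / 14.01 = 1.233 mol; Na: 28.35 / 22.99 = 1.233 mol; S: 39.56 / 32.07 = 1.234 mol
Smallest is C at 1.233 mol; normalising gives C 1.000, N 1.000, Na 1.000, S 1.000
→ CNNaS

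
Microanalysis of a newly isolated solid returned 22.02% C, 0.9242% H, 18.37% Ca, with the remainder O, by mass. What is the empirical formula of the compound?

C4H2CaO8

Assume 100 g: 22.02 g C, 0.9242 g H, 18.37 g Ca, 58.686 g O.
n(C) = 22.02/12.01 = 1.833, n(H) = 0.9242/1.008 = 0.9169, n(Ca) = 18.37/40.08 = 0.4583, n(O) = 58.686/16.00 = 3.668
Smallest is Ca at 0.4583 mol; normalising gives C 4.000, H 2.000, Ca 1.000, O 8.003
→ C4H2CaO8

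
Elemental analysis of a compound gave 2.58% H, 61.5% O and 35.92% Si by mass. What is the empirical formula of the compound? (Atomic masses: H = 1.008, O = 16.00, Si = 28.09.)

Assume 100 g: 2.58 g H, 61.5 g O, 35.92 g Si.
n(H) = 2.58/1.008 = 2.56, n(O) = 61.5/16.00 = 3.844, n(Si) = 35.92/28.09 = 1.279
Divide by the smallest (1.279 mol Si): H 2.002, O 3.006, Si 1.000
≈ 2:3:1 → H2O3Si

H2O3Si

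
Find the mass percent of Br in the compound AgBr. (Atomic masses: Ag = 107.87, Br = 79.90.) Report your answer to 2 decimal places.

Molar mass = 1(107.87) + 1(79.90) = 187.770 g/mol
Mass of Br per mole = 1 × 79.90 = 79.900 g
% Br = 79.900 / 187.770 × 100 = 42.55%

42.55%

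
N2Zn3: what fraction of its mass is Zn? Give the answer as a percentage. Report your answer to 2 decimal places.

87.50%

Molar mass = 2(14.01) + 3(65.38) = 224.160 g/mol
Mass of Zn per mole = 3 × 65.38 = 196.140 g
% Zn = 196.140 / 224.160 × 100 = 87.50%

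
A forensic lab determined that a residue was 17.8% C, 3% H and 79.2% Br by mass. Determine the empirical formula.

Assume 100 g: 17.8 g C, 3 g H, 79.2 g Br.
C: 17.8 g ÷ 12.01 g/mol = 1.482 mol
H: 3 g ÷ 1.008 g/mol = 2.976 mol
Br: 79.2 g ÷ 79.90 g/mol = 0.9912 mol
Smallest is Br at 0.9912 mol; normalising gives C 1.495, H 3.002, Br 1.000
×2: C 2.99, H 6.00, Br 2.00 → C3H6Br2

C3H6Br2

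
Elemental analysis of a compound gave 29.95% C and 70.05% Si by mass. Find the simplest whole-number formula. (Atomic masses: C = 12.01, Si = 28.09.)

Assume 100 g: 29.95 g C, 70.05 g Si.
n(C) = 29.95/12.01 = 2.494, n(Si) = 70.05/28.09 = 2.494
Smallest is C at 2.494 mol; normalising gives C 1.000, Si 1.000
≈ 1:1 → CSi

CSi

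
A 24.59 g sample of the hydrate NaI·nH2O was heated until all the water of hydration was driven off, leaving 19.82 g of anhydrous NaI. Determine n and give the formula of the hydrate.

Mass of water lost = 24.59 − 19.82 = 4.77 g → 4.77 / 18.02 = 0.2647 mol H2O
Molar mass of NaI = 149.89 g/mol → mol NaI = 19.82 / 149.89 = 0.1322
n = 0.2647 / 0.1322 = 2.00 ≈ 2 → NaI·2H2O

NaI·2H2O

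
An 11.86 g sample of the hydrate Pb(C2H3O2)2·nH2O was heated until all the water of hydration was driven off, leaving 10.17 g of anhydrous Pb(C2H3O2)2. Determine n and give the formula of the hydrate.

Mass of water lost = 11.86 − 10.17 = 1.69 g → 1.69 / 18.02 = 0.09378 mol H2O
Molar mass of Pb(C2H3O2)2 = 325.29 g/mol → mol Pb(C2H3O2)2 = 10.17 / 325.29 = 0.03126
n = 0.09378 / 0.03126 = 3.00 ≈ 3 → Pb(C2H3O2)2·3H2O

Pb(C2H3O2)2·3H2O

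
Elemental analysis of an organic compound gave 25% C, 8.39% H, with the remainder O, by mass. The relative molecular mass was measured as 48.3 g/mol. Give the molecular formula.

Assume 100 g: 25 g C, 8.39 g H, 66.61 g O.
C: 25 g ÷ 12.01 g/mol = 2.082 mol
H: 8.39 g ÷ 1.008 g/mol = 8.323 mol
O: 66.61 g ÷ 16.00 g/mol = 4.163 mol
Smallest is C at 2.082 mol; normalising gives C 1.000, H 3.999, O 2.000
→ CH4O2
Empirical-formula mass = 48.04 g/mol
n = 48.3 / 48.04 = 1.01 ≈ 1
Molecular formula = empirical formula = CH4O2

CH4O2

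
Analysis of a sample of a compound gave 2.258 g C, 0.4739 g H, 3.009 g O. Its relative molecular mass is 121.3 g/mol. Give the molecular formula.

C4H10O4

n(C) = 2.258/12.01 = 0.188, n(H) = 0.4739/1.008 = 0.4701, n(O) = 3.009/16.00 = 0.1881
Divide by the smallest (0.188 mol C): C 1.000, H 2.501, O 1.000
Scaling by 2: C 2.00, H 5.00, O 2.00 → C2H5O2
Empirical-formula mass = 61.06 g/mol
n = 121.3 / 61.06 = 1.99 ≈ 2
Molecular formula = (C2H5O2)×2 = C4H10O4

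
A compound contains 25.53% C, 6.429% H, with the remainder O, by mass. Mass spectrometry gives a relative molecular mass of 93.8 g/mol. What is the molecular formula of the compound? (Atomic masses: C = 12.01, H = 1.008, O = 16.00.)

Assume 100 g: 25.53 g C, 6.429 g H, 68.041 g O.
C: 25.53 g ÷ 12.01 g/mol = 2.126 mol
H: 6.429 g ÷ 1.008 g/mol = 6.378 mol
O: 68.041 g ÷ 16.00 g/mol = 4.253 mol
Divide by the smallest (2.126 mol C): C 1.000, H 3.000, O 2.001
→ CH3O2
Empirical-formula mass = 47.03 g/mol
n = 93.8 / 47.03 = 1.99 ≈ 2
Molecular formula = (CH3O2)×2 = C2H6O4

C2H6O4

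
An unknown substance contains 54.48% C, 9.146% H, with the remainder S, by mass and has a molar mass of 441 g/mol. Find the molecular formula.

C20H40S5

Assume 100 g: 54.48 g C, 9.146 g H, 36.374 g S.
n(C) = 54.48/12.01 = 4.536, n(H) = 9.146/1.008 = 9.073, n(S) = 36.374/32.07 = 1.134
Smallest is S at 1.134 mol; normalising gives C 3.999, H 8.000, S 1.000
→ C4H8S
Empirical-formula mass = 88.17 g/mol
n = 441 / 88.17 = 5.00 ≈ 5
Molecular formula = (C4H8S)×5 = C20H40S5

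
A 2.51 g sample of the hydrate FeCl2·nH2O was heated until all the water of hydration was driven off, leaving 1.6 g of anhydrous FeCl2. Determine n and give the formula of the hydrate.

FeCl2·4H2O

Mass of water lost = 2.51 − 1.6 = 0.91 g → 0.91 / 18.02 = 0.0505 mol H2O
Molar mass of FeCl2 = 126.75 g/mol → mol FeCl2 = 1.6 / 126.75 = 0.01262
n = 0.0505 / 0.01262 = 4.00 ≈ 4 → FeCl2·4H2O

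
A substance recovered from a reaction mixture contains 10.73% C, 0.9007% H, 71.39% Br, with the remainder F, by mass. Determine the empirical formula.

CHBrF

Assume 100 g: 10.73 g C, 0.9007 g H, 71.39 g Br, 16.979 g F.
n(C) = 10.73/12.01 = 0.8934, n(H) = 0.9007/1.008 = 0.8936, n(Br) = 71.39/79.90 = 0.8935, n(F) = 16.979/19.00 = 0.8936
Smallest is C at 0.8934 mol; normalising gives C 1.000, H 1.000, Br 1.000, F 1.000
Ratio ≈ 1:1:1:1, so the empirical formula is CHBrF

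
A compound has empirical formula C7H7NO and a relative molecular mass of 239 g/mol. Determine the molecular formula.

Empirical-formula mass = 121.14 g/mol
n = 239 / 121.14 = 1.97 ≈ 2
Molecular formula = (C7H7NO)2 = C14H14N2O2

C14H14N2O2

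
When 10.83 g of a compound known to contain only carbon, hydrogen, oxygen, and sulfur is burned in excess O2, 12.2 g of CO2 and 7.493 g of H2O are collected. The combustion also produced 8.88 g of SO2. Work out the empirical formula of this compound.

mol C = 12.2 / 44.01 = 0.2772; mass C = 0.2772 × 12.01 = 3.329 g
mol H = 2 × (7.493 / 18.02) = 0.8316; mass H = 0.8316 × 1.008 = 0.8383 g
mol S = 8.88 / 64.07 = 0.1386; mass S = 4.445 g
mass O = 10.83 − (8.612) = 2.218 g → mol O = 0.1386
Smallest is S at 0.1386 mol; normalising gives C 2.000, H 6.000, O 1.000, S 1.000
Ratio ≈ 2:6:1:1, so the empirical formula is C2H6OS

C2H6OS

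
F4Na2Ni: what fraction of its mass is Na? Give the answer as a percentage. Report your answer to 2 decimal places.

Molar mass = 4(19.00) + 2(22.99) + 1(58.69) = 180.670 g/mol
Mass of Na per mole = 2 × 22.99 = 45.980 g
% Na = 45.980 / 180.670 × 100 = 25.45%

25.45%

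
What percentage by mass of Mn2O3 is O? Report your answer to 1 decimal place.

30.4%

Molar mass = 2(54.94) + 3(16.00) = 157.880 g/mol
Mass of O per mole = 3 × 16.00 = 48.000 g
% O = 48.000 / 157.880 × 100 = 30.4%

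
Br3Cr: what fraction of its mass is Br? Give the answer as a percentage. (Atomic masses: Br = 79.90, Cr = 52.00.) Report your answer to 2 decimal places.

Molar mass = 3(79.90) + 1(52.00) = 291.700 g/mol
Mass of Br per mole = 3 × 79.90 = 239.700 g
% Br = 239.700 / 291.700 × 100 = 82.17%

82.17%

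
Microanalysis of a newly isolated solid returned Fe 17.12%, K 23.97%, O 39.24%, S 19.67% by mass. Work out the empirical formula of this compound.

FeK2O8S2

Assume 100 g: 17.12 g Fe, 23.97 g K, 39.24 g O, 19.67 g S.
n(Fe) = 17.12/55.85 = 0.3065, n(K) = 23.97/39.10 = 0.613, n(O) = 39.24/16.00 = 2.453, n(S) = 19.67/32.07 = 0.6133
Ratios (÷ 0.3065): Fe 1.000, K 2.000, O 8.001, S 2.001
Ratio ≈ 1:2:8:2, so the empirical formula is FeK2O8S2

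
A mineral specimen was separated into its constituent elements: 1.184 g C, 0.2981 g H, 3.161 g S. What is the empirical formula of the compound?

C: 1.184 g ÷ 12.01 g/mol = 0.09858 mol
H: 0.2981 g ÷ 1.008 g/mol = 0.2957 mol
S: 3.161 g ÷ 32.07 g/mol = 0.09857 mol
Smallest is S at 0.09857 mol; normalising gives C 1.000, H 3.000, S 1.000
≈ 1:3:1 → CH3S

CH3S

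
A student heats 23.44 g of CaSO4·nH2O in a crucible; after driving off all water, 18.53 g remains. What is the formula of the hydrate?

CaSO4·2H2O

Mass of water lost = 23.44 − 18.53 = 4.91 g → 4.91 / 18.02 = 0.2725 mol H2O
Molar mass of CaSO4 = 136.15 g/mol → mol CaSO4 = 18.53 / 136.15 = 0.1361
n = 0.2725 / 0.1361 = 2.00 ≈ 2 → CaSO4·2H2O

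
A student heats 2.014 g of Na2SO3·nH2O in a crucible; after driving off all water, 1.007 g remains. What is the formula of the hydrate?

Mass of water lost = 2.014 − 1.007 = 1.007 g → 1.007 / 18.02 = 0.05588 mol H2O
Molar mass of Na2SO3 = 126.05 g/mol → mol Na2SO3 = 1.007 / 126.05 = 0.007989
n = 0.05588 / 0.007989 = 7.00 ≈ 7 → Na2SO3·7H2O

Na2SO3·7H2O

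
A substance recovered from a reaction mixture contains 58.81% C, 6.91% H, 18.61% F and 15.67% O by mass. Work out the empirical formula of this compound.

Assume 100 g: 58.81 g C, 6.91 g H, 18.61 g F, 15.67 g O.
C: 58.81 g ÷ 12.01 g/mol = 4.897 mol
H: 6.91 g ÷ 1.008 g/mol = 6.855 mol
F: 18.61 g ÷ 19.00 g/mol = 0.9795 mol
O: 15.67 g ÷ 16.00 g/mol = 0.9794 mol
Divide by the smallest (0.9794 mol O): C 5.000, H 7.000, F 1.000, O 1.000
≈ 5:7:1:1 → C5H7FO

C5H7FO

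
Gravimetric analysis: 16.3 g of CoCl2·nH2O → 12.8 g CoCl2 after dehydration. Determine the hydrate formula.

CoCl2·2H2O

Mass of water lost = 16.3 − 12.8 = 3.5 g → 3.5 / 18.02 = 0.1942 mol H2O
Molar mass of CoCl2 = 129.83 g/mol → mol CoCl2 = 12.8 / 129.83 = 0.09859
n = 0.1942 / 0.09859 = 1.97 ≈ 2 → CoCl2·2H2O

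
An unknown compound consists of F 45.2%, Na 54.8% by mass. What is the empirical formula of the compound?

FNa

Assume 100 g: 45.2 g F, 54.8 g Na.
Moles — F: 45.2 / 19.00 = 2.379 mol; Na: 54.8 / 22.99 = 2.384 mol
Divide by the smallest (2.379 mol F): F 1.000, Na 1.002
≈ 1:1 → FNa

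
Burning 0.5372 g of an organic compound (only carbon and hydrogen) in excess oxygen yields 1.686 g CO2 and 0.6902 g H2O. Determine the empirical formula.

mol C = 1.686 / 44.01 = 0.03831; mass C = 0.03831 × 12.01 = 0.4601 g
mol H = 2 × (0.6902 / 18.02) = 0.07660; mass H = 0.07660 × 1.008 = 0.07722 g
Ratios (÷ 0.03831): C 1.000, H 2.000
≈ 1:2 → CH2

CH2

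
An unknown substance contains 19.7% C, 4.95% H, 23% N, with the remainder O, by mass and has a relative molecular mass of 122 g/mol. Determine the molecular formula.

C2H6N2O4

Assume 100 g: 19.7 g C, 4.95 g H, 23 g N, 52.35 g O.
n(C) = 19.7/12.01 = 1.64, n(H) = 4.95/1.008 = 4.911, n(N) = 23/14.01 = 1.642, n(O) = 52.35/16.00 = 3.272
Divide by the smallest (1.64 mol C): C 1.000, H 2.994, N 1.001, O 1.995
Ratio ≈ 1:3:1:2, so the empirical formula is CH3NO2
Empirical-formula mass = 61.04 g/mol
n = 122 / 61.04 = 2.00 ≈ 2
Molecular formula = (CH3NO2)×2 = C2H6N2O4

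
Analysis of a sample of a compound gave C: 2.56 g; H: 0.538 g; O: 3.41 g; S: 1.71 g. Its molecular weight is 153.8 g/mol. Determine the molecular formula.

C: 2.56 g ÷ 12.01 g/mol = 0.2132 mol
H: 0.538 g ÷ 1.008 g/mol = 0.5337 mol
O: 3.41 g ÷ 16.00 g/mol = 0.2131 mol
S: 1.71 g ÷ 32.07 g/mol = 0.05332 mol
Smallest is S at 0.05332 mol; normalising gives C 3.998, H 10.010, O 3.997, S 1.000
Ratio ≈ 4:10:4:1, so the empirical formula is C4H10O4S
Empirical-formula mass = 154.19 g/mol
n = 153.8 / 154.19 = 1.00 ≈ 1
Molecular formula = empirical formula = C4H10O4S

C4H10O4S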